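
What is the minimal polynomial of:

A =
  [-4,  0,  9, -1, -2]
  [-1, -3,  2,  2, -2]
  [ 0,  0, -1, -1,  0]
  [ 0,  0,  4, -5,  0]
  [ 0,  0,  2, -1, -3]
x^4 + 13*x^3 + 63*x^2 + 135*x + 108

The characteristic polynomial is χ_A(x) = (x + 3)^4*(x + 4), so the eigenvalues are known. The minimal polynomial is
  m_A(x) = Π_λ (x − λ)^{k_λ}
where k_λ is the size of the *largest* Jordan block for λ (equivalently, the smallest k with (A − λI)^k v = 0 for every generalised eigenvector v of λ).

  λ = -4: largest Jordan block has size 1, contributing (x + 4)
  λ = -3: largest Jordan block has size 3, contributing (x + 3)^3

So m_A(x) = (x + 3)^3*(x + 4) = x^4 + 13*x^3 + 63*x^2 + 135*x + 108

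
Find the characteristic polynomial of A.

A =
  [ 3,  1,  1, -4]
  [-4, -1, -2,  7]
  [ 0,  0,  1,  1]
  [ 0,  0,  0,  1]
x^4 - 4*x^3 + 6*x^2 - 4*x + 1

Expanding det(x·I − A) (e.g. by cofactor expansion or by noting that A is similar to its Jordan form J, which has the same characteristic polynomial as A) gives
  χ_A(x) = x^4 - 4*x^3 + 6*x^2 - 4*x + 1
which factors as (x - 1)^4. The eigenvalues (with algebraic multiplicities) are λ = 1 with multiplicity 4.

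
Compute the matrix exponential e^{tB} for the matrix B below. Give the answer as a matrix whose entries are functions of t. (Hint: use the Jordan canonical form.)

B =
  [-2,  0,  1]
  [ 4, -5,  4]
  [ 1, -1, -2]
e^{tB} =
  [t^2*exp(-3*t) + t*exp(-3*t) + exp(-3*t), -t^2*exp(-3*t)/2, t^2*exp(-3*t) + t*exp(-3*t)]
  [4*t*exp(-3*t), -2*t*exp(-3*t) + exp(-3*t), 4*t*exp(-3*t)]
  [-t^2*exp(-3*t) + t*exp(-3*t), t^2*exp(-3*t)/2 - t*exp(-3*t), -t^2*exp(-3*t) + t*exp(-3*t) + exp(-3*t)]

Strategy: write B = P · J · P⁻¹ where J is a Jordan canonical form, so e^{tB} = P · e^{tJ} · P⁻¹, and e^{tJ} can be computed block-by-block.

B has Jordan form
J =
  [-3,  1,  0]
  [ 0, -3,  1]
  [ 0,  0, -3]
(up to reordering of blocks).

Per-block formulas:
  For a 3×3 Jordan block J_3(-3): exp(t · J_3(-3)) = e^(-3t)·(I + t·N + (t^2/2)·N^2), where N is the 3×3 nilpotent shift.

After assembling e^{tJ} and conjugating by P, we get:

e^{tB} =
  [t^2*exp(-3*t) + t*exp(-3*t) + exp(-3*t), -t^2*exp(-3*t)/2, t^2*exp(-3*t) + t*exp(-3*t)]
  [4*t*exp(-3*t), -2*t*exp(-3*t) + exp(-3*t), 4*t*exp(-3*t)]
  [-t^2*exp(-3*t) + t*exp(-3*t), t^2*exp(-3*t)/2 - t*exp(-3*t), -t^2*exp(-3*t) + t*exp(-3*t) + exp(-3*t)]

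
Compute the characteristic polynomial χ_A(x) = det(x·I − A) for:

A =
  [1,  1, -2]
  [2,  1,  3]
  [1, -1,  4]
x^3 - 6*x^2 + 12*x - 8

Expanding det(x·I − A) (e.g. by cofactor expansion or by noting that A is similar to its Jordan form J, which has the same characteristic polynomial as A) gives
  χ_A(x) = x^3 - 6*x^2 + 12*x - 8
which factors as (x - 2)^3. The eigenvalues (with algebraic multiplicities) are λ = 2 with multiplicity 3.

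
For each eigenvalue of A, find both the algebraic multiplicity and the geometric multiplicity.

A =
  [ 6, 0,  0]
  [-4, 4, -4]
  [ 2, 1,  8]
λ = 6: alg = 3, geom = 2

Step 1 — factor the characteristic polynomial to read off the algebraic multiplicities:
  χ_A(x) = (x - 6)^3

Step 2 — compute geometric multiplicities via the rank-nullity identity g(λ) = n − rank(A − λI):
  rank(A − (6)·I) = 1, so dim ker(A − (6)·I) = n − 1 = 2

Summary:
  λ = 6: algebraic multiplicity = 3, geometric multiplicity = 2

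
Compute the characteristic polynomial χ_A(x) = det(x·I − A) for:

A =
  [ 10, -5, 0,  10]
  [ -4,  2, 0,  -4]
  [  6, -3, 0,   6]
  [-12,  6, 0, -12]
x^4

Expanding det(x·I − A) (e.g. by cofactor expansion or by noting that A is similar to its Jordan form J, which has the same characteristic polynomial as A) gives
  χ_A(x) = x^4
which factors as x^4. The eigenvalues (with algebraic multiplicities) are λ = 0 with multiplicity 4.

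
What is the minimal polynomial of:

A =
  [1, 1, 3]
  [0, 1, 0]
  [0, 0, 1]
x^2 - 2*x + 1

The characteristic polynomial is χ_A(x) = (x - 1)^3, so the eigenvalues are known. The minimal polynomial is
  m_A(x) = Π_λ (x − λ)^{k_λ}
where k_λ is the size of the *largest* Jordan block for λ (equivalently, the smallest k with (A − λI)^k v = 0 for every generalised eigenvector v of λ).

  λ = 1: largest Jordan block has size 2, contributing (x − 1)^2

So m_A(x) = (x - 1)^2 = x^2 - 2*x + 1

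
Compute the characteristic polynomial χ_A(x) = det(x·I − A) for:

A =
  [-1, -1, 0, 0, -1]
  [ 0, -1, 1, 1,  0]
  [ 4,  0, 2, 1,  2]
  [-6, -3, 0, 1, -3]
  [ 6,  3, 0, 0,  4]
x^5 - 5*x^4 + 10*x^3 - 10*x^2 + 5*x - 1

Expanding det(x·I − A) (e.g. by cofactor expansion or by noting that A is similar to its Jordan form J, which has the same characteristic polynomial as A) gives
  χ_A(x) = x^5 - 5*x^4 + 10*x^3 - 10*x^2 + 5*x - 1
which factors as (x - 1)^5. The eigenvalues (with algebraic multiplicities) are λ = 1 with multiplicity 5.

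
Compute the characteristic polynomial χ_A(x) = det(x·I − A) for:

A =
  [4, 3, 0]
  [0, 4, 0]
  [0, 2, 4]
x^3 - 12*x^2 + 48*x - 64

Expanding det(x·I − A) (e.g. by cofactor expansion or by noting that A is similar to its Jordan form J, which has the same characteristic polynomial as A) gives
  χ_A(x) = x^3 - 12*x^2 + 48*x - 64
which factors as (x - 4)^3. The eigenvalues (with algebraic multiplicities) are λ = 4 with multiplicity 3.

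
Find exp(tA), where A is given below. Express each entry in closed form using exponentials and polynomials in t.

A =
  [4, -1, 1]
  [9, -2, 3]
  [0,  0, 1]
e^{tA} =
  [3*t*exp(t) + exp(t), -t*exp(t), t*exp(t)]
  [9*t*exp(t), -3*t*exp(t) + exp(t), 3*t*exp(t)]
  [0, 0, exp(t)]

Strategy: write A = P · J · P⁻¹ where J is a Jordan canonical form, so e^{tA} = P · e^{tJ} · P⁻¹, and e^{tJ} can be computed block-by-block.

A has Jordan form
J =
  [1, 1, 0]
  [0, 1, 0]
  [0, 0, 1]
(up to reordering of blocks).

Per-block formulas:
  For a 1×1 block at λ = 1: exp(t · [1]) = [e^(1t)].
  For a 2×2 Jordan block J_2(1): exp(t · J_2(1)) = e^(1t)·(I + t·N), where N is the 2×2 nilpotent shift.

After assembling e^{tJ} and conjugating by P, we get:

e^{tA} =
  [3*t*exp(t) + exp(t), -t*exp(t), t*exp(t)]
  [9*t*exp(t), -3*t*exp(t) + exp(t), 3*t*exp(t)]
  [0, 0, exp(t)]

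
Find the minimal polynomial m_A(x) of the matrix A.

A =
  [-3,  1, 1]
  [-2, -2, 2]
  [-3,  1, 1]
x^3 + 4*x^2 + 4*x

The characteristic polynomial is χ_A(x) = x*(x + 2)^2, so the eigenvalues are known. The minimal polynomial is
  m_A(x) = Π_λ (x − λ)^{k_λ}
where k_λ is the size of the *largest* Jordan block for λ (equivalently, the smallest k with (A − λI)^k v = 0 for every generalised eigenvector v of λ).

  λ = -2: largest Jordan block has size 2, contributing (x + 2)^2
  λ = 0: largest Jordan block has size 1, contributing (x − 0)

So m_A(x) = x*(x + 2)^2 = x^3 + 4*x^2 + 4*x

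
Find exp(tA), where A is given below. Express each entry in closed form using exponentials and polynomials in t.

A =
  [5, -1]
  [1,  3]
e^{tA} =
  [t*exp(4*t) + exp(4*t), -t*exp(4*t)]
  [t*exp(4*t), -t*exp(4*t) + exp(4*t)]

Strategy: write A = P · J · P⁻¹ where J is a Jordan canonical form, so e^{tA} = P · e^{tJ} · P⁻¹, and e^{tJ} can be computed block-by-block.

A has Jordan form
J =
  [4, 1]
  [0, 4]
(up to reordering of blocks).

Per-block formulas:
  For a 2×2 Jordan block J_2(4): exp(t · J_2(4)) = e^(4t)·(I + t·N), where N is the 2×2 nilpotent shift.

After assembling e^{tJ} and conjugating by P, we get:

e^{tA} =
  [t*exp(4*t) + exp(4*t), -t*exp(4*t)]
  [t*exp(4*t), -t*exp(4*t) + exp(4*t)]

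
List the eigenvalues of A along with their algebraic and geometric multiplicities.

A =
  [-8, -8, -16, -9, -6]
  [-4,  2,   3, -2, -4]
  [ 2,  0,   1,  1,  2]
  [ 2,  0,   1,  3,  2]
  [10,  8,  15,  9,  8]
λ = -2: alg = 1, geom = 1; λ = 2: alg = 4, geom = 2

Step 1 — factor the characteristic polynomial to read off the algebraic multiplicities:
  χ_A(x) = (x - 2)^4*(x + 2)

Step 2 — compute geometric multiplicities via the rank-nullity identity g(λ) = n − rank(A − λI):
  rank(A − (-2)·I) = 4, so dim ker(A − (-2)·I) = n − 4 = 1
  rank(A − (2)·I) = 3, so dim ker(A − (2)·I) = n − 3 = 2

Summary:
  λ = -2: algebraic multiplicity = 1, geometric multiplicity = 1
  λ = 2: algebraic multiplicity = 4, geometric multiplicity = 2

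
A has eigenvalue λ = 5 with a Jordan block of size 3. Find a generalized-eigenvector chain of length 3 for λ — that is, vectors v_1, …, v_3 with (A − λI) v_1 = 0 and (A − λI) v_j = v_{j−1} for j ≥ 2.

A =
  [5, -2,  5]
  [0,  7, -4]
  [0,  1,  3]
A Jordan chain for λ = 5 of length 3:
v_1 = (1, 0, 0)ᵀ
v_2 = (-2, 2, 1)ᵀ
v_3 = (0, 1, 0)ᵀ

Let N = A − (5)·I. We want v_3 with N^3 v_3 = 0 but N^2 v_3 ≠ 0; then v_{j-1} := N · v_j for j = 3, …, 2.

Pick v_3 = (0, 1, 0)ᵀ.
Then v_2 = N · v_3 = (-2, 2, 1)ᵀ.
Then v_1 = N · v_2 = (1, 0, 0)ᵀ.

Sanity check: (A − (5)·I) v_1 = (0, 0, 0)ᵀ = 0. ✓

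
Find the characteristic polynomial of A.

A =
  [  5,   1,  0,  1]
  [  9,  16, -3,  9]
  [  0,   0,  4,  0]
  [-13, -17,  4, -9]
x^4 - 16*x^3 + 96*x^2 - 256*x + 256

Expanding det(x·I − A) (e.g. by cofactor expansion or by noting that A is similar to its Jordan form J, which has the same characteristic polynomial as A) gives
  χ_A(x) = x^4 - 16*x^3 + 96*x^2 - 256*x + 256
which factors as (x - 4)^4. The eigenvalues (with algebraic multiplicities) are λ = 4 with multiplicity 4.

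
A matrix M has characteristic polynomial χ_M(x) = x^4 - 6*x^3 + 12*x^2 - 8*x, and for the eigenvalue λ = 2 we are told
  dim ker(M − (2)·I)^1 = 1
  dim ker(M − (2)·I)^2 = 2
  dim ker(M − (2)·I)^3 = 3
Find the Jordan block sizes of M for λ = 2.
Block sizes for λ = 2: [3]

From the dimensions of kernels of powers, the number of Jordan blocks of size at least j is d_j − d_{j−1} where d_j = dim ker(N^j) (with d_0 = 0). Computing the differences gives [1, 1, 1].
The number of blocks of size exactly k is (#blocks of size ≥ k) − (#blocks of size ≥ k + 1), so the partition is: 1 block(s) of size 3.
In nonincreasing order the block sizes are [3].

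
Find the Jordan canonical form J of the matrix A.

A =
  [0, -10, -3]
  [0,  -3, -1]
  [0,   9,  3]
J_3(0)

The characteristic polynomial is
  det(x·I − A) = x^3

Eigenvalues and multiplicities (the geometric multiplicity of λ is n − rank(A − λI), which equals the number of Jordan blocks for λ):
  λ = 0: algebraic multiplicity = 3, geometric multiplicity = 1

Determining the block sizes for each eigenvalue:
  λ = 0: one block (gm = 1), so the single block has size am = 3 → block sizes [3]

Assembling the blocks gives a Jordan form
J =
  [0, 1, 0]
  [0, 0, 1]
  [0, 0, 0]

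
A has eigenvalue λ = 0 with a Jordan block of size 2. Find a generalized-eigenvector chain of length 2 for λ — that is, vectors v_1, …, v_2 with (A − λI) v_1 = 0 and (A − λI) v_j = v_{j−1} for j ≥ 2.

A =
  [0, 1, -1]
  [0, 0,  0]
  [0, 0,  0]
A Jordan chain for λ = 0 of length 2:
v_1 = (1, 0, 0)ᵀ
v_2 = (0, 1, 0)ᵀ

Let N = A − (0)·I. We want v_2 with N^2 v_2 = 0 but N^1 v_2 ≠ 0; then v_{j-1} := N · v_j for j = 2, …, 2.

Pick v_2 = (0, 1, 0)ᵀ.
Then v_1 = N · v_2 = (1, 0, 0)ᵀ.

Sanity check: (A − (0)·I) v_1 = (0, 0, 0)ᵀ = 0. ✓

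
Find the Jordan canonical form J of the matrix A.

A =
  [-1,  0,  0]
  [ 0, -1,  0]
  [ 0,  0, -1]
J_1(-1) ⊕ J_1(-1) ⊕ J_1(-1)

The characteristic polynomial is
  det(x·I − A) = x^3 + 3*x^2 + 3*x + 1 = (x + 1)^3

Eigenvalues and multiplicities (the geometric multiplicity of λ is n − rank(A − λI), which equals the number of Jordan blocks for λ):
  λ = -1: algebraic multiplicity = 3, geometric multiplicity = 3

Determining the block sizes for each eigenvalue:
  λ = -1: gm = am = 3, so every block has size 1 → block sizes [1, 1, 1]

Assembling the blocks gives a Jordan form
J =
  [-1,  0,  0]
  [ 0, -1,  0]
  [ 0,  0, -1]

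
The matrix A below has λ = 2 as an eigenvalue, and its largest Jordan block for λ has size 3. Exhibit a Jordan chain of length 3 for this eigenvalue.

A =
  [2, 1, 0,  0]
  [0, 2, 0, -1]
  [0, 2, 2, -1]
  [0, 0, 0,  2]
A Jordan chain for λ = 2 of length 3:
v_1 = (-1, 0, -2, 0)ᵀ
v_2 = (0, -1, -1, 0)ᵀ
v_3 = (0, 0, 0, 1)ᵀ

Let N = A − (2)·I. We want v_3 with N^3 v_3 = 0 but N^2 v_3 ≠ 0; then v_{j-1} := N · v_j for j = 3, …, 2.

Pick v_3 = (0, 0, 0, 1)ᵀ.
Then v_2 = N · v_3 = (0, -1, -1, 0)ᵀ.
Then v_1 = N · v_2 = (-1, 0, -2, 0)ᵀ.

Sanity check: (A − (2)·I) v_1 = (0, 0, 0, 0)ᵀ = 0. ✓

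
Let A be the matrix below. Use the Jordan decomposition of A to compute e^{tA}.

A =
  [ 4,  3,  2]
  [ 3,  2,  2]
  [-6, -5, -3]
e^{tA} =
  [3*t^2*exp(t) + 3*t*exp(t) + exp(t), t^2*exp(t) + 3*t*exp(t), 2*t^2*exp(t) + 2*t*exp(t)]
  [3*t*exp(t), t*exp(t) + exp(t), 2*t*exp(t)]
  [-9*t^2*exp(t)/2 - 6*t*exp(t), -3*t^2*exp(t)/2 - 5*t*exp(t), -3*t^2*exp(t) - 4*t*exp(t) + exp(t)]

Strategy: write A = P · J · P⁻¹ where J is a Jordan canonical form, so e^{tA} = P · e^{tJ} · P⁻¹, and e^{tJ} can be computed block-by-block.

A has Jordan form
J =
  [1, 1, 0]
  [0, 1, 1]
  [0, 0, 1]
(up to reordering of blocks).

Per-block formulas:
  For a 3×3 Jordan block J_3(1): exp(t · J_3(1)) = e^(1t)·(I + t·N + (t^2/2)·N^2), where N is the 3×3 nilpotent shift.

After assembling e^{tJ} and conjugating by P, we get:

e^{tA} =
  [3*t^2*exp(t) + 3*t*exp(t) + exp(t), t^2*exp(t) + 3*t*exp(t), 2*t^2*exp(t) + 2*t*exp(t)]
  [3*t*exp(t), t*exp(t) + exp(t), 2*t*exp(t)]
  [-9*t^2*exp(t)/2 - 6*t*exp(t), -3*t^2*exp(t)/2 - 5*t*exp(t), -3*t^2*exp(t) - 4*t*exp(t) + exp(t)]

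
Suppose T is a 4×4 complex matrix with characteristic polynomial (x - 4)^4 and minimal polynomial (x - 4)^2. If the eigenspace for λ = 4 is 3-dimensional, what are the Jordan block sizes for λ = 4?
Block sizes for λ = 4: [2, 1, 1]

Step 1 — from the characteristic polynomial, algebraic multiplicity of λ = 4 is 4. From dim ker(T − (4)·I) = 3, there are exactly 3 Jordan blocks for λ = 4.
Step 2 — from the minimal polynomial, the factor (x − 4)^2 tells us the largest block for λ = 4 has size 2.
Step 3 — with total size 4, 3 blocks, and largest block 2, the block sizes (in nonincreasing order) are [2, 1, 1].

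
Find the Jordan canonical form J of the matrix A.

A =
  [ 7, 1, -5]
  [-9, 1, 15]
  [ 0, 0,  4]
J_2(4) ⊕ J_1(4)

The characteristic polynomial is
  det(x·I − A) = x^3 - 12*x^2 + 48*x - 64 = (x - 4)^3

Eigenvalues and multiplicities (the geometric multiplicity of λ is n − rank(A − λI), which equals the number of Jordan blocks for λ):
  λ = 4: algebraic multiplicity = 3, geometric multiplicity = 2

Determining the block sizes for each eigenvalue:
  λ = 4: 2 blocks summing to 3 forces exactly one block of size 2 and the rest size 1 → block sizes [2, 1]

Assembling the blocks gives a Jordan form
J =
  [4, 1, 0]
  [0, 4, 0]
  [0, 0, 4]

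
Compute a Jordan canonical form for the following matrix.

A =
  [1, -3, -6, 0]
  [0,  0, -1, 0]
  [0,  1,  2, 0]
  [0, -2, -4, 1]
J_3(1) ⊕ J_1(1)

The characteristic polynomial is
  det(x·I − A) = x^4 - 4*x^3 + 6*x^2 - 4*x + 1 = (x - 1)^4

Eigenvalues and multiplicities (the geometric multiplicity of λ is n − rank(A − λI), which equals the number of Jordan blocks for λ):
  λ = 1: algebraic multiplicity = 4, geometric multiplicity = 2

Determining the block sizes for each eigenvalue:
  λ = 1: with am = 4 and gm = 2, the partition is not yet determined (e.g. several partitions of 4 into 2 parts exist). Let N = A − (1)·I. Computing rank(N^1) = 2, rank(N^2) = 1, rank(N^3) = 0; the number of blocks of size ≥ j is rank(N^{j−1}) − rank(N^j), giving [2, 1, 1]. So we have 1 block(s) of size 3, 1 block(s) of size 1 → block sizes [3, 1]

Assembling the blocks gives a Jordan form
J =
  [1, 1, 0, 0]
  [0, 1, 1, 0]
  [0, 0, 1, 0]
  [0, 0, 0, 1]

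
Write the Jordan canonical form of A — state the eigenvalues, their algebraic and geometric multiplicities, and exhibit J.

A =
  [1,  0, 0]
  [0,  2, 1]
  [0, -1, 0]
J_2(1) ⊕ J_1(1)

The characteristic polynomial is
  det(x·I − A) = x^3 - 3*x^2 + 3*x - 1 = (x - 1)^3

Eigenvalues and multiplicities (the geometric multiplicity of λ is n − rank(A − λI), which equals the number of Jordan blocks for λ):
  λ = 1: algebraic multiplicity = 3, geometric multiplicity = 2

Determining the block sizes for each eigenvalue:
  λ = 1: 2 blocks summing to 3 forces exactly one block of size 2 and the rest size 1 → block sizes [2, 1]

Assembling the blocks gives a Jordan form
J =
  [1, 1, 0]
  [0, 1, 0]
  [0, 0, 1]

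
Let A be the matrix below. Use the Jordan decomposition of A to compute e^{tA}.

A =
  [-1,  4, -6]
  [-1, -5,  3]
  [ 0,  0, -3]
e^{tA} =
  [2*t*exp(-3*t) + exp(-3*t), 4*t*exp(-3*t), -6*t*exp(-3*t)]
  [-t*exp(-3*t), -2*t*exp(-3*t) + exp(-3*t), 3*t*exp(-3*t)]
  [0, 0, exp(-3*t)]

Strategy: write A = P · J · P⁻¹ where J is a Jordan canonical form, so e^{tA} = P · e^{tJ} · P⁻¹, and e^{tJ} can be computed block-by-block.

A has Jordan form
J =
  [-3,  1,  0]
  [ 0, -3,  0]
  [ 0,  0, -3]
(up to reordering of blocks).

Per-block formulas:
  For a 1×1 block at λ = -3: exp(t · [-3]) = [e^(-3t)].
  For a 2×2 Jordan block J_2(-3): exp(t · J_2(-3)) = e^(-3t)·(I + t·N), where N is the 2×2 nilpotent shift.

After assembling e^{tJ} and conjugating by P, we get:

e^{tA} =
  [2*t*exp(-3*t) + exp(-3*t), 4*t*exp(-3*t), -6*t*exp(-3*t)]
  [-t*exp(-3*t), -2*t*exp(-3*t) + exp(-3*t), 3*t*exp(-3*t)]
  [0, 0, exp(-3*t)]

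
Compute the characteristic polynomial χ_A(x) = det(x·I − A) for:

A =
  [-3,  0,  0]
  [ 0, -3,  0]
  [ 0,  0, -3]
x^3 + 9*x^2 + 27*x + 27

Expanding det(x·I − A) (e.g. by cofactor expansion or by noting that A is similar to its Jordan form J, which has the same characteristic polynomial as A) gives
  χ_A(x) = x^3 + 9*x^2 + 27*x + 27
which factors as (x + 3)^3. The eigenvalues (with algebraic multiplicities) are λ = -3 with multiplicity 3.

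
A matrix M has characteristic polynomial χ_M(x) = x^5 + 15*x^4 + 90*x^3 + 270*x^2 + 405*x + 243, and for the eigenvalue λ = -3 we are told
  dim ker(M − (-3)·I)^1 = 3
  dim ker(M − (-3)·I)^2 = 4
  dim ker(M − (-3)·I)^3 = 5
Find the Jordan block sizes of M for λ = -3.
Block sizes for λ = -3: [3, 1, 1]

From the dimensions of kernels of powers, the number of Jordan blocks of size at least j is d_j − d_{j−1} where d_j = dim ker(N^j) (with d_0 = 0). Computing the differences gives [3, 1, 1].
The number of blocks of size exactly k is (#blocks of size ≥ k) − (#blocks of size ≥ k + 1), so the partition is: 2 block(s) of size 1, 1 block(s) of size 3.
In nonincreasing order the block sizes are [3, 1, 1].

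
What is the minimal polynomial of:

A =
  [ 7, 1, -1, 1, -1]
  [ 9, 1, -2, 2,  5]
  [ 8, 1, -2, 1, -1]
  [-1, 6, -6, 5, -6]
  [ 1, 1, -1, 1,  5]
x^3 - 11*x^2 + 24*x + 36

The characteristic polynomial is χ_A(x) = (x - 6)^3*(x + 1)^2, so the eigenvalues are known. The minimal polynomial is
  m_A(x) = Π_λ (x − λ)^{k_λ}
where k_λ is the size of the *largest* Jordan block for λ (equivalently, the smallest k with (A − λI)^k v = 0 for every generalised eigenvector v of λ).

  λ = -1: largest Jordan block has size 1, contributing (x + 1)
  λ = 6: largest Jordan block has size 2, contributing (x − 6)^2

So m_A(x) = (x - 6)^2*(x + 1) = x^3 - 11*x^2 + 24*x + 36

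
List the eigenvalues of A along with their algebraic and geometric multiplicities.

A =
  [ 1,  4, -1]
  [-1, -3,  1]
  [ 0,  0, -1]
λ = -1: alg = 3, geom = 1

Step 1 — factor the characteristic polynomial to read off the algebraic multiplicities:
  χ_A(x) = (x + 1)^3

Step 2 — compute geometric multiplicities via the rank-nullity identity g(λ) = n − rank(A − λI):
  rank(A − (-1)·I) = 2, so dim ker(A − (-1)·I) = n − 2 = 1

Summary:
  λ = -1: algebraic multiplicity = 3, geometric multiplicity = 1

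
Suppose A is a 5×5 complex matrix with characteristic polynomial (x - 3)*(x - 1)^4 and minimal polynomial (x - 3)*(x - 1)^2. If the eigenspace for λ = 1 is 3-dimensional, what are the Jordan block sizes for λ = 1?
Block sizes for λ = 1: [2, 1, 1]

Step 1 — from the characteristic polynomial, algebraic multiplicity of λ = 1 is 4. From dim ker(A − (1)·I) = 3, there are exactly 3 Jordan blocks for λ = 1.
Step 2 — from the minimal polynomial, the factor (x − 1)^2 tells us the largest block for λ = 1 has size 2.
Step 3 — with total size 4, 3 blocks, and largest block 2, the block sizes (in nonincreasing order) are [2, 1, 1].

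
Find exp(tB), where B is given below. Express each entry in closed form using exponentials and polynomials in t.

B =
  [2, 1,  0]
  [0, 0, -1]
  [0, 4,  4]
e^{tB} =
  [exp(2*t), -t^2*exp(2*t) + t*exp(2*t), -t^2*exp(2*t)/2]
  [0, -2*t*exp(2*t) + exp(2*t), -t*exp(2*t)]
  [0, 4*t*exp(2*t), 2*t*exp(2*t) + exp(2*t)]

Strategy: write B = P · J · P⁻¹ where J is a Jordan canonical form, so e^{tB} = P · e^{tJ} · P⁻¹, and e^{tJ} can be computed block-by-block.

B has Jordan form
J =
  [2, 1, 0]
  [0, 2, 1]
  [0, 0, 2]
(up to reordering of blocks).

Per-block formulas:
  For a 3×3 Jordan block J_3(2): exp(t · J_3(2)) = e^(2t)·(I + t·N + (t^2/2)·N^2), where N is the 3×3 nilpotent shift.

After assembling e^{tJ} and conjugating by P, we get:

e^{tB} =
  [exp(2*t), -t^2*exp(2*t) + t*exp(2*t), -t^2*exp(2*t)/2]
  [0, -2*t*exp(2*t) + exp(2*t), -t*exp(2*t)]
  [0, 4*t*exp(2*t), 2*t*exp(2*t) + exp(2*t)]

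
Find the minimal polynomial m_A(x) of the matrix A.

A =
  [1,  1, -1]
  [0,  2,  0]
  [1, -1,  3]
x^2 - 4*x + 4

The characteristic polynomial is χ_A(x) = (x - 2)^3, so the eigenvalues are known. The minimal polynomial is
  m_A(x) = Π_λ (x − λ)^{k_λ}
where k_λ is the size of the *largest* Jordan block for λ (equivalently, the smallest k with (A − λI)^k v = 0 for every generalised eigenvector v of λ).

  λ = 2: largest Jordan block has size 2, contributing (x − 2)^2

So m_A(x) = (x - 2)^2 = x^2 - 4*x + 4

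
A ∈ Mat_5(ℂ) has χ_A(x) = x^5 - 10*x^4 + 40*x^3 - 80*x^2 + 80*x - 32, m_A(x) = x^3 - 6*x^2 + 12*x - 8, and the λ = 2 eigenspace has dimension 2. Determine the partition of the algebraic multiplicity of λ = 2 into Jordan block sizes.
Block sizes for λ = 2: [3, 2]

Step 1 — from the characteristic polynomial, algebraic multiplicity of λ = 2 is 5. From dim ker(A − (2)·I) = 2, there are exactly 2 Jordan blocks for λ = 2.
Step 2 — from the minimal polynomial, the factor (x − 2)^3 tells us the largest block for λ = 2 has size 3.
Step 3 — with total size 5, 2 blocks, and largest block 3, the block sizes (in nonincreasing order) are [3, 2].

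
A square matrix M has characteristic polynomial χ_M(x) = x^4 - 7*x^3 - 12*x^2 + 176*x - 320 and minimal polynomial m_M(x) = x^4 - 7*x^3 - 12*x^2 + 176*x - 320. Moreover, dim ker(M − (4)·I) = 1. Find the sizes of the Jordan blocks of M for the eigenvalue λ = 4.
Block sizes for λ = 4: [3]

Step 1 — from the characteristic polynomial, algebraic multiplicity of λ = 4 is 3. From dim ker(M − (4)·I) = 1, there are exactly 1 Jordan blocks for λ = 4.
Step 2 — from the minimal polynomial, the factor (x − 4)^3 tells us the largest block for λ = 4 has size 3.
Step 3 — with total size 3, 1 blocks, and largest block 3, the block sizes (in nonincreasing order) are [3].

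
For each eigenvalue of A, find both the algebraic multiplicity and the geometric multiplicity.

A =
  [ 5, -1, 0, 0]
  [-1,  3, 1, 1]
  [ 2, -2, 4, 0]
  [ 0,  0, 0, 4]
λ = 4: alg = 4, geom = 2

Step 1 — factor the characteristic polynomial to read off the algebraic multiplicities:
  χ_A(x) = (x - 4)^4

Step 2 — compute geometric multiplicities via the rank-nullity identity g(λ) = n − rank(A − λI):
  rank(A − (4)·I) = 2, so dim ker(A − (4)·I) = n − 2 = 2

Summary:
  λ = 4: algebraic multiplicity = 4, geometric multiplicity = 2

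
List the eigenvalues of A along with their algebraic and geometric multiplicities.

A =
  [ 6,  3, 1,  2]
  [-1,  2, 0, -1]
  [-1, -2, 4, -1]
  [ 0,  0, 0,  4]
λ = 4: alg = 4, geom = 2

Step 1 — factor the characteristic polynomial to read off the algebraic multiplicities:
  χ_A(x) = (x - 4)^4

Step 2 — compute geometric multiplicities via the rank-nullity identity g(λ) = n − rank(A − λI):
  rank(A − (4)·I) = 2, so dim ker(A − (4)·I) = n − 2 = 2

Summary:
  λ = 4: algebraic multiplicity = 4, geometric multiplicity = 2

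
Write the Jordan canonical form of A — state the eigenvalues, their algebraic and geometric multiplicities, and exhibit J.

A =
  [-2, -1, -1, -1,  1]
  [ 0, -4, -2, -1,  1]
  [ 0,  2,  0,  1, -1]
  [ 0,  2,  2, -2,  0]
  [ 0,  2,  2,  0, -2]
J_2(-2) ⊕ J_2(-2) ⊕ J_1(-2)

The characteristic polynomial is
  det(x·I − A) = x^5 + 10*x^4 + 40*x^3 + 80*x^2 + 80*x + 32 = (x + 2)^5

Eigenvalues and multiplicities (the geometric multiplicity of λ is n − rank(A − λI), which equals the number of Jordan blocks for λ):
  λ = -2: algebraic multiplicity = 5, geometric multiplicity = 3

Determining the block sizes for each eigenvalue:
  λ = -2: with am = 5 and gm = 3, the partition is not yet determined (e.g. several partitions of 5 into 3 parts exist). Let N = A − (-2)·I. Computing rank(N^1) = 2, rank(N^2) = 0; the number of blocks of size ≥ j is rank(N^{j−1}) − rank(N^j), giving [3, 2]. So we have 2 block(s) of size 2, 1 block(s) of size 1 → block sizes [2, 2, 1]

Assembling the blocks gives a Jordan form
J =
  [-2,  1,  0,  0,  0]
  [ 0, -2,  0,  0,  0]
  [ 0,  0, -2,  1,  0]
  [ 0,  0,  0, -2,  0]
  [ 0,  0,  0,  0, -2]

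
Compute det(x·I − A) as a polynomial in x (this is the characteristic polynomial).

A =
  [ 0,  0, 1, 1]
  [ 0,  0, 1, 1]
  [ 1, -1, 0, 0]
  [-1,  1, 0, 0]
x^4

Expanding det(x·I − A) (e.g. by cofactor expansion or by noting that A is similar to its Jordan form J, which has the same characteristic polynomial as A) gives
  χ_A(x) = x^4
which factors as x^4. The eigenvalues (with algebraic multiplicities) are λ = 0 with multiplicity 4.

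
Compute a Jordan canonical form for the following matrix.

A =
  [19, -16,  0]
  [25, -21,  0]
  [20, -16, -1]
J_2(-1) ⊕ J_1(-1)

The characteristic polynomial is
  det(x·I − A) = x^3 + 3*x^2 + 3*x + 1 = (x + 1)^3

Eigenvalues and multiplicities (the geometric multiplicity of λ is n − rank(A − λI), which equals the number of Jordan blocks for λ):
  λ = -1: algebraic multiplicity = 3, geometric multiplicity = 2

Determining the block sizes for each eigenvalue:
  λ = -1: 2 blocks summing to 3 forces exactly one block of size 2 and the rest size 1 → block sizes [2, 1]

Assembling the blocks gives a Jordan form
J =
  [-1,  1,  0]
  [ 0, -1,  0]
  [ 0,  0, -1]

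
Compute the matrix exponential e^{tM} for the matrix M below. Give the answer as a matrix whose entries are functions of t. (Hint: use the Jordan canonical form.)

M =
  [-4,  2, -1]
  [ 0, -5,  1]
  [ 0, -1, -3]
e^{tM} =
  [exp(-4*t), -t^2*exp(-4*t)/2 + 2*t*exp(-4*t), t^2*exp(-4*t)/2 - t*exp(-4*t)]
  [0, -t*exp(-4*t) + exp(-4*t), t*exp(-4*t)]
  [0, -t*exp(-4*t), t*exp(-4*t) + exp(-4*t)]

Strategy: write M = P · J · P⁻¹ where J is a Jordan canonical form, so e^{tM} = P · e^{tJ} · P⁻¹, and e^{tJ} can be computed block-by-block.

M has Jordan form
J =
  [-4,  1,  0]
  [ 0, -4,  1]
  [ 0,  0, -4]
(up to reordering of blocks).

Per-block formulas:
  For a 3×3 Jordan block J_3(-4): exp(t · J_3(-4)) = e^(-4t)·(I + t·N + (t^2/2)·N^2), where N is the 3×3 nilpotent shift.

After assembling e^{tJ} and conjugating by P, we get:

e^{tM} =
  [exp(-4*t), -t^2*exp(-4*t)/2 + 2*t*exp(-4*t), t^2*exp(-4*t)/2 - t*exp(-4*t)]
  [0, -t*exp(-4*t) + exp(-4*t), t*exp(-4*t)]
  [0, -t*exp(-4*t), t*exp(-4*t) + exp(-4*t)]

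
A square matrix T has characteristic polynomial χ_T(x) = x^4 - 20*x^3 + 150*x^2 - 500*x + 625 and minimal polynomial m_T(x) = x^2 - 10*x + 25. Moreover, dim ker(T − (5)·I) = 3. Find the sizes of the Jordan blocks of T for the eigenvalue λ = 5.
Block sizes for λ = 5: [2, 1, 1]

Step 1 — from the characteristic polynomial, algebraic multiplicity of λ = 5 is 4. From dim ker(T − (5)·I) = 3, there are exactly 3 Jordan blocks for λ = 5.
Step 2 — from the minimal polynomial, the factor (x − 5)^2 tells us the largest block for λ = 5 has size 2.
Step 3 — with total size 4, 3 blocks, and largest block 2, the block sizes (in nonincreasing order) are [2, 1, 1].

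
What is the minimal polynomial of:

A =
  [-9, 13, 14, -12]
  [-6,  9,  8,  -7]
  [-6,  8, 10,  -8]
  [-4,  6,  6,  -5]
x^4 - 5*x^3 + 9*x^2 - 7*x + 2

The characteristic polynomial is χ_A(x) = (x - 2)*(x - 1)^3, so the eigenvalues are known. The minimal polynomial is
  m_A(x) = Π_λ (x − λ)^{k_λ}
where k_λ is the size of the *largest* Jordan block for λ (equivalently, the smallest k with (A − λI)^k v = 0 for every generalised eigenvector v of λ).

  λ = 1: largest Jordan block has size 3, contributing (x − 1)^3
  λ = 2: largest Jordan block has size 1, contributing (x − 2)

So m_A(x) = (x - 2)*(x - 1)^3 = x^4 - 5*x^3 + 9*x^2 - 7*x + 2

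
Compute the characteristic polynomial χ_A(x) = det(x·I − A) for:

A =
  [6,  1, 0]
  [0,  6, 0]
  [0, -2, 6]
x^3 - 18*x^2 + 108*x - 216

Expanding det(x·I − A) (e.g. by cofactor expansion or by noting that A is similar to its Jordan form J, which has the same characteristic polynomial as A) gives
  χ_A(x) = x^3 - 18*x^2 + 108*x - 216
which factors as (x - 6)^3. The eigenvalues (with algebraic multiplicities) are λ = 6 with multiplicity 3.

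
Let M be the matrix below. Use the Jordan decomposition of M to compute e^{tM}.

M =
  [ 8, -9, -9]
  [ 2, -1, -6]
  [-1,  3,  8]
e^{tM} =
  [3*t*exp(5*t) + exp(5*t), -9*t*exp(5*t), -9*t*exp(5*t)]
  [2*t*exp(5*t), -6*t*exp(5*t) + exp(5*t), -6*t*exp(5*t)]
  [-t*exp(5*t), 3*t*exp(5*t), 3*t*exp(5*t) + exp(5*t)]

Strategy: write M = P · J · P⁻¹ where J is a Jordan canonical form, so e^{tM} = P · e^{tJ} · P⁻¹, and e^{tJ} can be computed block-by-block.

M has Jordan form
J =
  [5, 1, 0]
  [0, 5, 0]
  [0, 0, 5]
(up to reordering of blocks).

Per-block formulas:
  For a 2×2 Jordan block J_2(5): exp(t · J_2(5)) = e^(5t)·(I + t·N), where N is the 2×2 nilpotent shift.
  For a 1×1 block at λ = 5: exp(t · [5]) = [e^(5t)].

After assembling e^{tJ} and conjugating by P, we get:

e^{tM} =
  [3*t*exp(5*t) + exp(5*t), -9*t*exp(5*t), -9*t*exp(5*t)]
  [2*t*exp(5*t), -6*t*exp(5*t) + exp(5*t), -6*t*exp(5*t)]
  [-t*exp(5*t), 3*t*exp(5*t), 3*t*exp(5*t) + exp(5*t)]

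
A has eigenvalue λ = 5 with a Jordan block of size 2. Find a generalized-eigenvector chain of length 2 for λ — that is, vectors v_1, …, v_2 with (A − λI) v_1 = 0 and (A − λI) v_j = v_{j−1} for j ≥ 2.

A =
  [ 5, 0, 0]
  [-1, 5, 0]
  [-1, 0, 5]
A Jordan chain for λ = 5 of length 2:
v_1 = (0, -1, -1)ᵀ
v_2 = (1, 0, 0)ᵀ

Let N = A − (5)·I. We want v_2 with N^2 v_2 = 0 but N^1 v_2 ≠ 0; then v_{j-1} := N · v_j for j = 2, …, 2.

Pick v_2 = (1, 0, 0)ᵀ.
Then v_1 = N · v_2 = (0, -1, -1)ᵀ.

Sanity check: (A − (5)·I) v_1 = (0, 0, 0)ᵀ = 0. ✓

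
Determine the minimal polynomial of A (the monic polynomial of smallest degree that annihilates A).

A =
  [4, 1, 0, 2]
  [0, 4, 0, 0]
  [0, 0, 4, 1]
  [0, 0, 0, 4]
x^2 - 8*x + 16

The characteristic polynomial is χ_A(x) = (x - 4)^4, so the eigenvalues are known. The minimal polynomial is
  m_A(x) = Π_λ (x − λ)^{k_λ}
where k_λ is the size of the *largest* Jordan block for λ (equivalently, the smallest k with (A − λI)^k v = 0 for every generalised eigenvector v of λ).

  λ = 4: largest Jordan block has size 2, contributing (x − 4)^2

So m_A(x) = (x - 4)^2 = x^2 - 8*x + 16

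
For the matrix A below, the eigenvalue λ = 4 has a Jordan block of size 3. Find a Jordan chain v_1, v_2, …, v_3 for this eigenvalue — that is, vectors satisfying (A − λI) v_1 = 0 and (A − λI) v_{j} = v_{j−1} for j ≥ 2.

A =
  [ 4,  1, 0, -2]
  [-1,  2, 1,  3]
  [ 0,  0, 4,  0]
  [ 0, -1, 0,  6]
A Jordan chain for λ = 4 of length 3:
v_1 = (-1, 2, 0, 1)ᵀ
v_2 = (0, -1, 0, 0)ᵀ
v_3 = (1, 0, 0, 0)ᵀ

Let N = A − (4)·I. We want v_3 with N^3 v_3 = 0 but N^2 v_3 ≠ 0; then v_{j-1} := N · v_j for j = 3, …, 2.

Pick v_3 = (1, 0, 0, 0)ᵀ.
Then v_2 = N · v_3 = (0, -1, 0, 0)ᵀ.
Then v_1 = N · v_2 = (-1, 2, 0, 1)ᵀ.

Sanity check: (A − (4)·I) v_1 = (0, 0, 0, 0)ᵀ = 0. ✓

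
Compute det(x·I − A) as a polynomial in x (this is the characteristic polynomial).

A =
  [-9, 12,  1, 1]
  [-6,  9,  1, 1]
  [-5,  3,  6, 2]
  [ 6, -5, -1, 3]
x^4 - 9*x^3 + 12*x^2 + 80*x - 192

Expanding det(x·I − A) (e.g. by cofactor expansion or by noting that A is similar to its Jordan form J, which has the same characteristic polynomial as A) gives
  χ_A(x) = x^4 - 9*x^3 + 12*x^2 + 80*x - 192
which factors as (x - 4)^3*(x + 3). The eigenvalues (with algebraic multiplicities) are λ = -3 with multiplicity 1, λ = 4 with multiplicity 3.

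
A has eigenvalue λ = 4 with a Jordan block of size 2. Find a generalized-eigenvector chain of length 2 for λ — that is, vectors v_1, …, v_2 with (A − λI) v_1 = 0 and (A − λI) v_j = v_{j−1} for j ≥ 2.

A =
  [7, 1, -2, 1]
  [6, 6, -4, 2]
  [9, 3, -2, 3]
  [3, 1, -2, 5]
A Jordan chain for λ = 4 of length 2:
v_1 = (3, 6, 9, 3)ᵀ
v_2 = (1, 0, 0, 0)ᵀ

Let N = A − (4)·I. We want v_2 with N^2 v_2 = 0 but N^1 v_2 ≠ 0; then v_{j-1} := N · v_j for j = 2, …, 2.

Pick v_2 = (1, 0, 0, 0)ᵀ.
Then v_1 = N · v_2 = (3, 6, 9, 3)ᵀ.

Sanity check: (A − (4)·I) v_1 = (0, 0, 0, 0)ᵀ = 0. ✓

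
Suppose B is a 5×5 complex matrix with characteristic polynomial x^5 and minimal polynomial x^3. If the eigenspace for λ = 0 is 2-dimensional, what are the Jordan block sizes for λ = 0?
Block sizes for λ = 0: [3, 2]

Step 1 — from the characteristic polynomial, algebraic multiplicity of λ = 0 is 5. From dim ker(B − (0)·I) = 2, there are exactly 2 Jordan blocks for λ = 0.
Step 2 — from the minimal polynomial, the factor (x − 0)^3 tells us the largest block for λ = 0 has size 3.
Step 3 — with total size 5, 2 blocks, and largest block 3, the block sizes (in nonincreasing order) are [3, 2].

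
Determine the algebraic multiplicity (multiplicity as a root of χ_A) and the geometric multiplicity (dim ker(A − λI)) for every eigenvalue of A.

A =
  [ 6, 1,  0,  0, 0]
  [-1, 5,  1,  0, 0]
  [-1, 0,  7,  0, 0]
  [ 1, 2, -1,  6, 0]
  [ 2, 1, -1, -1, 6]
λ = 6: alg = 5, geom = 2

Step 1 — factor the characteristic polynomial to read off the algebraic multiplicities:
  χ_A(x) = (x - 6)^5

Step 2 — compute geometric multiplicities via the rank-nullity identity g(λ) = n − rank(A − λI):
  rank(A − (6)·I) = 3, so dim ker(A − (6)·I) = n − 3 = 2

Summary:
  λ = 6: algebraic multiplicity = 5, geometric multiplicity = 2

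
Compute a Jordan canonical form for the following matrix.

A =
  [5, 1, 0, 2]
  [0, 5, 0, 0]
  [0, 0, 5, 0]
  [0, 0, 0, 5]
J_2(5) ⊕ J_1(5) ⊕ J_1(5)

The characteristic polynomial is
  det(x·I − A) = x^4 - 20*x^3 + 150*x^2 - 500*x + 625 = (x - 5)^4

Eigenvalues and multiplicities (the geometric multiplicity of λ is n − rank(A − λI), which equals the number of Jordan blocks for λ):
  λ = 5: algebraic multiplicity = 4, geometric multiplicity = 3

Determining the block sizes for each eigenvalue:
  λ = 5: 3 blocks summing to 4 forces exactly one block of size 2 and the rest size 1 → block sizes [2, 1, 1]

Assembling the blocks gives a Jordan form
J =
  [5, 1, 0, 0]
  [0, 5, 0, 0]
  [0, 0, 5, 0]
  [0, 0, 0, 5]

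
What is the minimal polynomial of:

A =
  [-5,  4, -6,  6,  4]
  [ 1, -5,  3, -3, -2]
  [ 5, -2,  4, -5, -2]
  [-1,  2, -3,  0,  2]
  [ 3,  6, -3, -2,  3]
x^4 - 6*x^2 + 8*x - 3

The characteristic polynomial is χ_A(x) = (x - 1)^3*(x + 3)^2, so the eigenvalues are known. The minimal polynomial is
  m_A(x) = Π_λ (x − λ)^{k_λ}
where k_λ is the size of the *largest* Jordan block for λ (equivalently, the smallest k with (A − λI)^k v = 0 for every generalised eigenvector v of λ).

  λ = -3: largest Jordan block has size 1, contributing (x + 3)
  λ = 1: largest Jordan block has size 3, contributing (x − 1)^3

So m_A(x) = (x - 1)^3*(x + 3) = x^4 - 6*x^2 + 8*x - 3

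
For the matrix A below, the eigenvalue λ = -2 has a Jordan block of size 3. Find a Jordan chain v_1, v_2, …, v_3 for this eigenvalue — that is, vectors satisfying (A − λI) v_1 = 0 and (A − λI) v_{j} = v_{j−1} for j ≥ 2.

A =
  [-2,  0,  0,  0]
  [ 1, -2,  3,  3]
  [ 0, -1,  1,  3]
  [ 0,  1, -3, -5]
A Jordan chain for λ = -2 of length 3:
v_1 = (0, 0, -1, 1)ᵀ
v_2 = (0, 1, 0, 0)ᵀ
v_3 = (1, 0, 0, 0)ᵀ

Let N = A − (-2)·I. We want v_3 with N^3 v_3 = 0 but N^2 v_3 ≠ 0; then v_{j-1} := N · v_j for j = 3, …, 2.

Pick v_3 = (1, 0, 0, 0)ᵀ.
Then v_2 = N · v_3 = (0, 1, 0, 0)ᵀ.
Then v_1 = N · v_2 = (0, 0, -1, 1)ᵀ.

Sanity check: (A − (-2)·I) v_1 = (0, 0, 0, 0)ᵀ = 0. ✓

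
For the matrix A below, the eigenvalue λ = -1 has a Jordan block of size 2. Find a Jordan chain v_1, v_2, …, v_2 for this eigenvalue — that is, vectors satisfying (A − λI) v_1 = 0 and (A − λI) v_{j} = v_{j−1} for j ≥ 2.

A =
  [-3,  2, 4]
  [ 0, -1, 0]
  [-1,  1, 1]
A Jordan chain for λ = -1 of length 2:
v_1 = (-2, 0, -1)ᵀ
v_2 = (1, 0, 0)ᵀ

Let N = A − (-1)·I. We want v_2 with N^2 v_2 = 0 but N^1 v_2 ≠ 0; then v_{j-1} := N · v_j for j = 2, …, 2.

Pick v_2 = (1, 0, 0)ᵀ.
Then v_1 = N · v_2 = (-2, 0, -1)ᵀ.

Sanity check: (A − (-1)·I) v_1 = (0, 0, 0)ᵀ = 0. ✓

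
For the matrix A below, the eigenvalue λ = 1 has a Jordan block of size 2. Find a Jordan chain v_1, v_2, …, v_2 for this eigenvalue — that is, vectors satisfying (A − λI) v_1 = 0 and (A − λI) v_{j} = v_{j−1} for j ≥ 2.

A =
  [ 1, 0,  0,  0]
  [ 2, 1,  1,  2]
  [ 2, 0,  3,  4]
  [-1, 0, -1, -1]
A Jordan chain for λ = 1 of length 2:
v_1 = (0, 2, 2, -1)ᵀ
v_2 = (1, 0, 0, 0)ᵀ

Let N = A − (1)·I. We want v_2 with N^2 v_2 = 0 but N^1 v_2 ≠ 0; then v_{j-1} := N · v_j for j = 2, …, 2.

Pick v_2 = (1, 0, 0, 0)ᵀ.
Then v_1 = N · v_2 = (0, 2, 2, -1)ᵀ.

Sanity check: (A − (1)·I) v_1 = (0, 0, 0, 0)ᵀ = 0. ✓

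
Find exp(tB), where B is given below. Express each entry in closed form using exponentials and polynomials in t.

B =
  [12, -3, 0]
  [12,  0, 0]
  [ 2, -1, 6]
e^{tB} =
  [6*t*exp(6*t) + exp(6*t), -3*t*exp(6*t), 0]
  [12*t*exp(6*t), -6*t*exp(6*t) + exp(6*t), 0]
  [2*t*exp(6*t), -t*exp(6*t), exp(6*t)]

Strategy: write B = P · J · P⁻¹ where J is a Jordan canonical form, so e^{tB} = P · e^{tJ} · P⁻¹, and e^{tJ} can be computed block-by-block.

B has Jordan form
J =
  [6, 1, 0]
  [0, 6, 0]
  [0, 0, 6]
(up to reordering of blocks).

Per-block formulas:
  For a 1×1 block at λ = 6: exp(t · [6]) = [e^(6t)].
  For a 2×2 Jordan block J_2(6): exp(t · J_2(6)) = e^(6t)·(I + t·N), where N is the 2×2 nilpotent shift.

After assembling e^{tJ} and conjugating by P, we get:

e^{tB} =
  [6*t*exp(6*t) + exp(6*t), -3*t*exp(6*t), 0]
  [12*t*exp(6*t), -6*t*exp(6*t) + exp(6*t), 0]
  [2*t*exp(6*t), -t*exp(6*t), exp(6*t)]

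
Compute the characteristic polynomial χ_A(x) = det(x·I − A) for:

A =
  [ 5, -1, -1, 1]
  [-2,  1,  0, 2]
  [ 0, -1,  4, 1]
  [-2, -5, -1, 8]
x^4 - 18*x^3 + 120*x^2 - 350*x + 375

Expanding det(x·I − A) (e.g. by cofactor expansion or by noting that A is similar to its Jordan form J, which has the same characteristic polynomial as A) gives
  χ_A(x) = x^4 - 18*x^3 + 120*x^2 - 350*x + 375
which factors as (x - 5)^3*(x - 3). The eigenvalues (with algebraic multiplicities) are λ = 3 with multiplicity 1, λ = 5 with multiplicity 3.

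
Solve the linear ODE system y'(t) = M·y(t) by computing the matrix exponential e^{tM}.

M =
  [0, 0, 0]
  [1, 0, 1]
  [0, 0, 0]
e^{tM} =
  [1, 0, 0]
  [t, 1, t]
  [0, 0, 1]

Strategy: write M = P · J · P⁻¹ where J is a Jordan canonical form, so e^{tM} = P · e^{tJ} · P⁻¹, and e^{tJ} can be computed block-by-block.

M has Jordan form
J =
  [0, 1, 0]
  [0, 0, 0]
  [0, 0, 0]
(up to reordering of blocks).

Per-block formulas:
  For a 1×1 block at λ = 0: exp(t · [0]) = [e^(0t)].
  For a 2×2 Jordan block J_2(0): exp(t · J_2(0)) = e^(0t)·(I + t·N), where N is the 2×2 nilpotent shift.

After assembling e^{tJ} and conjugating by P, we get:

e^{tM} =
  [1, 0, 0]
  [t, 1, t]
  [0, 0, 1]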